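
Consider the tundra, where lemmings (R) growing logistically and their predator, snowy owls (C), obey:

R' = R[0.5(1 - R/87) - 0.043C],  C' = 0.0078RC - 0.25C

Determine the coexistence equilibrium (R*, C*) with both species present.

From dC/dt = 0 with C > 0: 0.0078R* = 0.25, so R* = 32.1.
Substitute into dR/dt = 0: 0.5(1 - 32.1/87) = 0.043C*.
The bracket is 0.632, giving C* = 0.316/0.043 = 7.34.

R* ≈ 32.1, C* ≈ 7.34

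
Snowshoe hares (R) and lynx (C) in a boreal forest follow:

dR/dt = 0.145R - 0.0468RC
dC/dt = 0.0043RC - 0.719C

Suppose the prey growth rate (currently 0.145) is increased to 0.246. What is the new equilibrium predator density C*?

At the interior fixed point, setting dR/dt = 0 with R > 0 fixes C* = (prey growth rate)/(RC coefficient) — independent of the other coefficients.
With the change, C* = 0.246/0.0468 = 5.26; it rises from 3.1.

C* ≈ 5.26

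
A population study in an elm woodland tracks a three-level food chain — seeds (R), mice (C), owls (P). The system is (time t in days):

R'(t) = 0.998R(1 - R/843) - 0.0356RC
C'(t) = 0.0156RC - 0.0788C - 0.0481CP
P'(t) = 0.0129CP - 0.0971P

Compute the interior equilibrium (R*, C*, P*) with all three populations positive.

From dP/dt = 0: 0.0129C* = 0.0971, so C* = 7.53.
From dR/dt = 0: 0.998(1 - R*/843) = 0.0356·7.53, giving R* = 843·(1 - 0.269) = 617.
From dC/dt = 0: 0.0156·617 - 0.0788 = 0.0481P*, so P* = 9.54/0.0481 = 198.

R* ≈ 617, C* ≈ 7.53, P* ≈ 198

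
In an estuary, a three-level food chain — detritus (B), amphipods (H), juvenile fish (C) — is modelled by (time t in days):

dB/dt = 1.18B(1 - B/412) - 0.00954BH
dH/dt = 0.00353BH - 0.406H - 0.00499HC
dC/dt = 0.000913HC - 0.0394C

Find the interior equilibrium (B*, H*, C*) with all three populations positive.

B* ≈ 268, H* ≈ 43.2, C* ≈ 108

From dC/dt = 0: 0.000913H* = 0.0394, so H* = 43.2.
From dB/dt = 0: 1.18(1 - B*/412) = 0.00954·43.2, giving B* = 412·(1 - 0.349) = 268.
From dH/dt = 0: 0.00353·268 - 0.406 = 0.00499C*, so C* = 0.541/0.00499 = 108.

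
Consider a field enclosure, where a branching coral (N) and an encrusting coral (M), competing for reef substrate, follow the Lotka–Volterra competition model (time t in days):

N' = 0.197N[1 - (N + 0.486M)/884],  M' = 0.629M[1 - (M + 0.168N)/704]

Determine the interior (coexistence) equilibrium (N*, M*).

Setting both brackets to zero gives the nullclines N + 0.486M = 884 and 0.168N + M = 704.
Substituting M = 704 - 0.168N into the first: N(1 - 0.486·0.168) = 884 - 0.486·704.
So N* = 542/0.918 = 590, and then M* = 704 - 0.168·590 = 605.

N* ≈ 590, M* ≈ 605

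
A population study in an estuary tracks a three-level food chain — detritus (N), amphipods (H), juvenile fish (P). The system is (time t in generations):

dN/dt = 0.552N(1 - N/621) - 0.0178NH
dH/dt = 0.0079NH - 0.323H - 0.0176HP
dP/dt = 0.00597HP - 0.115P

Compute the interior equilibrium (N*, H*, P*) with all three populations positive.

From dP/dt = 0: 0.00597H* = 0.115, so H* = 19.3.
From dN/dt = 0: 0.552(1 - N*/621) = 0.0178·19.3, giving N* = 621·(1 - 0.621) = 235.
From dH/dt = 0: 0.0079·235 - 0.323 = 0.0176P*, so P* = 1.54/0.0176 = 87.2.

N* ≈ 235, H* ≈ 19.3, P* ≈ 87.2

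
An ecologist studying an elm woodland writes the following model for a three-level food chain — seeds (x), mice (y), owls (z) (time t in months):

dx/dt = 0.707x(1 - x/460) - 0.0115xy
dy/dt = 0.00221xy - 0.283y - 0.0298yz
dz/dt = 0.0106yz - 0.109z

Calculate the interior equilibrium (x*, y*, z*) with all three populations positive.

x* ≈ 383, y* ≈ 10.3, z* ≈ 18.9

From dz/dt = 0: 0.0106y* = 0.109, so y* = 10.3.
From dx/dt = 0: 0.707(1 - x*/460) = 0.0115·10.3, giving x* = 460·(1 - 0.167) = 383.
From dy/dt = 0: 0.00221·383 - 0.283 = 0.0298z*, so z* = 0.564/0.0298 = 18.9.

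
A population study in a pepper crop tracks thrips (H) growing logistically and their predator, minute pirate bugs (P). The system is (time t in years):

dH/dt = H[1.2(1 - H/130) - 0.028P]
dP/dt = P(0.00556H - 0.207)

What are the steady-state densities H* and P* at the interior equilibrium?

H* ≈ 37.2, P* ≈ 30.6

From dP/dt = 0 with P > 0: 0.00556H* = 0.207, so H* = 37.2.
Substitute into dH/dt = 0: 1.2(1 - 37.2/130) = 0.028P*.
The bracket is 0.714, giving P* = 0.856/0.028 = 30.6.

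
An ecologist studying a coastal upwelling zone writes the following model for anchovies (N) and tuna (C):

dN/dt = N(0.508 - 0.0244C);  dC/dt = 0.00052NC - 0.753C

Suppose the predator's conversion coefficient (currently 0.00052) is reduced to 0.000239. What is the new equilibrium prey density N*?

At the interior fixed point, setting dC/dt = 0 with C > 0 fixes N* = (predator death rate)/(NC coefficient) — independent of the other coefficients.
With the change, N* = 0.753/0.000239 = 3150; it rises from 1450.

N* ≈ 3150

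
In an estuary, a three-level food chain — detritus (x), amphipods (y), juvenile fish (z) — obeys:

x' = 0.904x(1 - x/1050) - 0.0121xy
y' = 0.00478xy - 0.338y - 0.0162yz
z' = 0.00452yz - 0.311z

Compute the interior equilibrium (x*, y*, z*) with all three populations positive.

x* ≈ 83, y* ≈ 68.8, z* ≈ 3.62

From dz/dt = 0: 0.00452y* = 0.311, so y* = 68.8.
From dx/dt = 0: 0.904(1 - x*/1050) = 0.0121·68.8, giving x* = 1050·(1 - 0.921) = 83.
From dy/dt = 0: 0.00478·83 - 0.338 = 0.0162z*, so z* = 0.0587/0.0162 = 3.62.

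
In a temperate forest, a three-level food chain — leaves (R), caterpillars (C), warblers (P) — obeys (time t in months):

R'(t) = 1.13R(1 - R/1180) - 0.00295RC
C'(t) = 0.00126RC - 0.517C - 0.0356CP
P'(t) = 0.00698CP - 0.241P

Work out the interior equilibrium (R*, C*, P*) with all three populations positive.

R* ≈ 1070, C* ≈ 34.5, P* ≈ 23.5

From dP/dt = 0: 0.00698C* = 0.241, so C* = 34.5.
From dR/dt = 0: 1.13(1 - R*/1180) = 0.00295·34.5, giving R* = 1180·(1 - 0.0901) = 1070.
From dC/dt = 0: 0.00126·1070 - 0.517 = 0.0356P*, so P* = 0.836/0.0356 = 23.5.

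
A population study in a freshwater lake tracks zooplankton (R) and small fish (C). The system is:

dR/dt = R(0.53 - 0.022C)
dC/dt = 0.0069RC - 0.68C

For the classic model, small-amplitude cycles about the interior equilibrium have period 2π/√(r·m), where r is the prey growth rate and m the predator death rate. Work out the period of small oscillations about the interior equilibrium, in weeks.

Here r = 0.53 and m = 0.68, so r·m = 0.36.
ω = √0.36 = 0.6 per week, hence T = 2π/ω ≈ 10.5 weeks.

T ≈ 10.5 weeks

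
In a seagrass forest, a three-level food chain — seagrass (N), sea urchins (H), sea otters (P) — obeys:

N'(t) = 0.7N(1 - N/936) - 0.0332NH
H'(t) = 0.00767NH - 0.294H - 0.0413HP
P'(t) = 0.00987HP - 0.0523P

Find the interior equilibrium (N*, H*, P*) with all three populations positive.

N* ≈ 701, H* ≈ 5.3, P* ≈ 123

From dP/dt = 0: 0.00987H* = 0.0523, so H* = 5.3.
From dN/dt = 0: 0.7(1 - N*/936) = 0.0332·5.3, giving N* = 936·(1 - 0.251) = 701.
From dH/dt = 0: 0.00767·701 - 0.294 = 0.0413P*, so P* = 5.08/0.0413 = 123.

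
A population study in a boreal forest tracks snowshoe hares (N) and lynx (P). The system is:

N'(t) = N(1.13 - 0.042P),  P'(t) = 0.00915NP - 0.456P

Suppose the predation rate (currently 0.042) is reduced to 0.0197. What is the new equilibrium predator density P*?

At the interior fixed point, setting dN/dt = 0 with N > 0 fixes P* = (prey growth rate)/(NP coefficient) — independent of the other coefficients.
With the change, P* = 1.13/0.0197 = 57.4; it rises from 26.9.

P* ≈ 57.4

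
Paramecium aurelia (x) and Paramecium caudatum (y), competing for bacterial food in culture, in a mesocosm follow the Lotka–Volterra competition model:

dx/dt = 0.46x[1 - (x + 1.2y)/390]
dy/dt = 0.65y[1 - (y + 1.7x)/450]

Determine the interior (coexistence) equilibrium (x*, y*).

x* ≈ 144, y* ≈ 205

Setting both brackets to zero gives the nullclines x + 1.2y = 390 and 1.7x + y = 450.
Substituting y = 450 - 1.7x into the first: x(1 - 1.2·1.7) = 390 - 1.2·450.
So x* = -150/-1.04 = 144, and then y* = 450 - 1.7·144 = 205.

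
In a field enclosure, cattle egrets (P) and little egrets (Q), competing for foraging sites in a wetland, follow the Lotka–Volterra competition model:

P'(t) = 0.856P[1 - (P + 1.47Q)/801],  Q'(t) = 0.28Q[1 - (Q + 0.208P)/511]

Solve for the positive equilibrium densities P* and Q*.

P* ≈ 71.8, Q* ≈ 496

Setting both brackets to zero gives the nullclines P + 1.47Q = 801 and 0.208P + Q = 511.
Substituting Q = 511 - 0.208P into the first: P(1 - 1.47·0.208) = 801 - 1.47·511.
So P* = 49.8/0.694 = 71.8, and then Q* = 511 - 0.208·71.8 = 496.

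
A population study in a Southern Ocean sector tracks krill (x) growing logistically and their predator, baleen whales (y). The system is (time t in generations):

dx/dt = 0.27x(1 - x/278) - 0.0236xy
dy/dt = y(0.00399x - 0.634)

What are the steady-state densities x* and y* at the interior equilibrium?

From dy/dt = 0 with y > 0: 0.00399x* = 0.634, so x* = 159.
Substitute into dx/dt = 0: 0.27(1 - 159/278) = 0.0236y*.
The bracket is 0.428, giving y* = 0.116/0.0236 = 4.9.

x* ≈ 159, y* ≈ 4.9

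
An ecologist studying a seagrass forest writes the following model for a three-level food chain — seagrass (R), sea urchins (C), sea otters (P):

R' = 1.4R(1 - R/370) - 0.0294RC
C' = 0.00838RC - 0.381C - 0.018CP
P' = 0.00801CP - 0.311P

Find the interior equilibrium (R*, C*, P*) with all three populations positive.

R* ≈ 68.3, C* ≈ 38.8, P* ≈ 10.6

From dP/dt = 0: 0.00801C* = 0.311, so C* = 38.8.
From dR/dt = 0: 1.4(1 - R*/370) = 0.0294·38.8, giving R* = 370·(1 - 0.815) = 68.3.
From dC/dt = 0: 0.00838·68.3 - 0.381 = 0.018P*, so P* = 0.192/0.018 = 10.6.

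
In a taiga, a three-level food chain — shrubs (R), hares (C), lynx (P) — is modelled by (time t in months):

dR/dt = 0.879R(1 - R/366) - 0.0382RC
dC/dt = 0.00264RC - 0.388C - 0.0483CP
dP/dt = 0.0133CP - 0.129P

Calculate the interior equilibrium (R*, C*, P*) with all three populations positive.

From dP/dt = 0: 0.0133C* = 0.129, so C* = 9.7.
From dR/dt = 0: 0.879(1 - R*/366) = 0.0382·9.7, giving R* = 366·(1 - 0.422) = 212.
From dC/dt = 0: 0.00264·212 - 0.388 = 0.0483P*, so P* = 0.171/0.0483 = 3.54.

R* ≈ 212, C* ≈ 9.7, P* ≈ 3.54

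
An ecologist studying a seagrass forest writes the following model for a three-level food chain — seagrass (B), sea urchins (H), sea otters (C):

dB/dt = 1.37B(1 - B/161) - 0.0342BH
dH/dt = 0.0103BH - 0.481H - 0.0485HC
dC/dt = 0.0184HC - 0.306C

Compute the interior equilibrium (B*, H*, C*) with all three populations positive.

B* ≈ 94.2, H* ≈ 16.6, C* ≈ 10.1

From dC/dt = 0: 0.0184H* = 0.306, so H* = 16.6.
From dB/dt = 0: 1.37(1 - B*/161) = 0.0342·16.6, giving B* = 161·(1 - 0.415) = 94.2.
From dH/dt = 0: 0.0103·94.2 - 0.481 = 0.0485C*, so C* = 0.489/0.0485 = 10.1.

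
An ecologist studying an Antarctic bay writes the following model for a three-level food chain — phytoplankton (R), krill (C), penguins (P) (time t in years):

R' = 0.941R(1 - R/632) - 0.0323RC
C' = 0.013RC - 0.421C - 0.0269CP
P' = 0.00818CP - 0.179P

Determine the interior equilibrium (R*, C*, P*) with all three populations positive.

R* ≈ 157, C* ≈ 21.9, P* ≈ 60.4

From dP/dt = 0: 0.00818C* = 0.179, so C* = 21.9.
From dR/dt = 0: 0.941(1 - R*/632) = 0.0323·21.9, giving R* = 632·(1 - 0.751) = 157.
From dC/dt = 0: 0.013·157 - 0.421 = 0.0269P*, so P* = 1.62/0.0269 = 60.4.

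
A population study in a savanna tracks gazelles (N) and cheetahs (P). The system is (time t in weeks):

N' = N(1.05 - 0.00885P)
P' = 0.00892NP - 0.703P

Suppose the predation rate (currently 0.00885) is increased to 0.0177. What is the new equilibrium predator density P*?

P* ≈ 59.3

At the interior fixed point, setting dN/dt = 0 with N > 0 fixes P* = (prey growth rate)/(NP coefficient) — independent of the other coefficients.
With the change, P* = 1.05/0.0177 = 59.3; it falls from 119.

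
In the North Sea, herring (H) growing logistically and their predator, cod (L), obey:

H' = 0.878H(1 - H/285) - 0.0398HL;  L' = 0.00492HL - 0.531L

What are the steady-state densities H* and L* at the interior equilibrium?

H* ≈ 108, L* ≈ 13.7

From dL/dt = 0 with L > 0: 0.00492H* = 0.531, so H* = 108.
Substitute into dH/dt = 0: 0.878(1 - 108/285) = 0.0398L*.
The bracket is 0.621, giving L* = 0.546/0.0398 = 13.7.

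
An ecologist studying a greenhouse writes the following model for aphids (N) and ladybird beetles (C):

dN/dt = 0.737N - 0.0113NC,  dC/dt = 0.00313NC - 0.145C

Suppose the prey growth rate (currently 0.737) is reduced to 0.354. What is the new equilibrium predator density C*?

C* ≈ 31.3

At the interior fixed point, setting dN/dt = 0 with N > 0 fixes C* = (prey growth rate)/(NC coefficient) — independent of the other coefficients.
With the change, C* = 0.354/0.0113 = 31.3; it falls from 65.2.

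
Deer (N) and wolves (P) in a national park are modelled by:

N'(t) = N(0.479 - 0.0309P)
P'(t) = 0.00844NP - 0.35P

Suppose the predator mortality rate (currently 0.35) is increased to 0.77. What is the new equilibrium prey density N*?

At the interior fixed point, setting dP/dt = 0 with P > 0 fixes N* = (predator death rate)/(NP coefficient) — independent of the other coefficients.
With the change, N* = 0.77/0.00844 = 91.2; it rises from 41.5.

N* ≈ 91.2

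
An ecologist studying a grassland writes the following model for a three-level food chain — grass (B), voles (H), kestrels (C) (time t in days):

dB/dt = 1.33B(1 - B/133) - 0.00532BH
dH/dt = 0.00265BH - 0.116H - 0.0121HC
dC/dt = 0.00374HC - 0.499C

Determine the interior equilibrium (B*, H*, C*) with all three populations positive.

B* ≈ 62, H* ≈ 133, C* ≈ 4

From dC/dt = 0: 0.00374H* = 0.499, so H* = 133.
From dB/dt = 0: 1.33(1 - B*/133) = 0.00532·133, giving B* = 133·(1 - 0.534) = 62.
From dH/dt = 0: 0.00265·62 - 0.116 = 0.0121C*, so C* = 0.0484/0.0121 = 4.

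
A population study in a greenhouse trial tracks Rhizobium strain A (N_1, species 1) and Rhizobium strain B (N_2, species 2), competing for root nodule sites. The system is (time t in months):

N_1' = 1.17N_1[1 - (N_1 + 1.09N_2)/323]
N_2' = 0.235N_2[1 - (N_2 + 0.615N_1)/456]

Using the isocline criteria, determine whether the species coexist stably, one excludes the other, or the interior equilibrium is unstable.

Compare the nullcline intercepts: K1/α12 = 323/1.09 = 296 < K2 = 456; K2/α21 = 456/0.615 = 741 > K1 = 323.
Since the inequalities point opposite ways, species 2 can invade but species 1 cannot.

species 2 excludes species 1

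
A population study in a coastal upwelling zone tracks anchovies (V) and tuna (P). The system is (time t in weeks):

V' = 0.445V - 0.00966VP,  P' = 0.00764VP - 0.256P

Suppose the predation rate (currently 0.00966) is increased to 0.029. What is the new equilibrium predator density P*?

P* ≈ 15.3

At the interior fixed point, setting dV/dt = 0 with V > 0 fixes P* = (prey growth rate)/(VP coefficient) — independent of the other coefficients.
With the change, P* = 0.445/0.029 = 15.3; it falls from 46.1.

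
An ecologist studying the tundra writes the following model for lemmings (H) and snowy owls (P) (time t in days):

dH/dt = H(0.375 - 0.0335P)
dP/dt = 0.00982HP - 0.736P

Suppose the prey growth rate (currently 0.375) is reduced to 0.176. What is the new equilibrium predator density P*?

At the interior fixed point, setting dH/dt = 0 with H > 0 fixes P* = (prey growth rate)/(HP coefficient) — independent of the other coefficients.
With the change, P* = 0.176/0.0335 = 5.25; it falls from 11.2.

P* ≈ 5.25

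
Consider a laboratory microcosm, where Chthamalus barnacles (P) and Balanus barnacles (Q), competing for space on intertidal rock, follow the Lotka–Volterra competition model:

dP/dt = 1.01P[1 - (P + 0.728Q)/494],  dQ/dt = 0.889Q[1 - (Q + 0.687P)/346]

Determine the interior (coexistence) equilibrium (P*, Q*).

P* ≈ 484, Q* ≈ 13.2

Setting both brackets to zero gives the nullclines P + 0.728Q = 494 and 0.687P + Q = 346.
Substituting Q = 346 - 0.687P into the first: P(1 - 0.728·0.687) = 494 - 0.728·346.
So P* = 242/0.5 = 484, and then Q* = 346 - 0.687·484 = 13.2.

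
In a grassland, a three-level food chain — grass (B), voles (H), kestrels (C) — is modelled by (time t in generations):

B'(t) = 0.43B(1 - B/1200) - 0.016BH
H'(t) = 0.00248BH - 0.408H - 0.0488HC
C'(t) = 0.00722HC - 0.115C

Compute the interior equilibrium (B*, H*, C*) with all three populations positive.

From dC/dt = 0: 0.00722H* = 0.115, so H* = 15.9.
From dB/dt = 0: 0.43(1 - B*/1200) = 0.016·15.9, giving B* = 1200·(1 - 0.593) = 489.
From dH/dt = 0: 0.00248·489 - 0.408 = 0.0488C*, so C* = 0.804/0.0488 = 16.5.

B* ≈ 489, H* ≈ 15.9, C* ≈ 16.5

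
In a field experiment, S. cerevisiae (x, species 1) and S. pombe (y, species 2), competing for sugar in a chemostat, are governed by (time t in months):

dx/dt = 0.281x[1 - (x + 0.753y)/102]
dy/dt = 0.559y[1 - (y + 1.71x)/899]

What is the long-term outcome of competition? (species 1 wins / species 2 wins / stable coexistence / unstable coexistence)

species 2 excludes species 1

Compare the nullcline intercepts: K1/α12 = 102/0.753 = 135 < K2 = 899; K2/α21 = 899/1.71 = 526 > K1 = 102.
Since the inequalities point opposite ways, species 2 can invade but species 1 cannot.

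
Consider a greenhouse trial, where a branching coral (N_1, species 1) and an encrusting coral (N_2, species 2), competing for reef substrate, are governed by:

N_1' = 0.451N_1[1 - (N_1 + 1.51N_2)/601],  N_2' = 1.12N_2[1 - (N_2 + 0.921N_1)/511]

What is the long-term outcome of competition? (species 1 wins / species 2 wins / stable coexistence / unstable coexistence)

unstable coexistence (outcome depends on initial conditions)

Compare the nullcline intercepts: K1/α12 = 601/1.51 = 398 < K2 = 511; K2/α21 = 511/0.921 = 555 < K1 = 601.
Since both are reversed, neither can invade when rare; the interior point is a saddle.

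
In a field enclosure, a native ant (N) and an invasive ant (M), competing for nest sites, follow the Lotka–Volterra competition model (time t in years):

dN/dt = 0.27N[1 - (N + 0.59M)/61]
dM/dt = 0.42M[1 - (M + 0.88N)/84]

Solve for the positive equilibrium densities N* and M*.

N* ≈ 23.8, M* ≈ 63.1

Setting both brackets to zero gives the nullclines N + 0.59M = 61 and 0.88N + M = 84.
Substituting M = 84 - 0.88N into the first: N(1 - 0.59·0.88) = 61 - 0.59·84.
So N* = 11.4/0.481 = 23.8, and then M* = 84 - 0.88·23.8 = 63.1.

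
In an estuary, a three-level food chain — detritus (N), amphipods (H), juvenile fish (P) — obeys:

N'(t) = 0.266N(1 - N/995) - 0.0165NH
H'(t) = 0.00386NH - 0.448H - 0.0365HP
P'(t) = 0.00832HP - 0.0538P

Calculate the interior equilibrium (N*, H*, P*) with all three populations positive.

From dP/dt = 0: 0.00832H* = 0.0538, so H* = 6.47.
From dN/dt = 0: 0.266(1 - N*/995) = 0.0165·6.47, giving N* = 995·(1 - 0.401) = 596.
From dH/dt = 0: 0.00386·596 - 0.448 = 0.0365P*, so P* = 1.85/0.0365 = 50.7.

N* ≈ 596, H* ≈ 6.47, P* ≈ 50.7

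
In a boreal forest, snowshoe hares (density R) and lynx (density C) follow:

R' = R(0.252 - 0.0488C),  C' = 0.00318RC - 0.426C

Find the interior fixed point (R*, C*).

R* ≈ 134, C* ≈ 5.16

Set dC/dt = 0 with C > 0: 0.00318R - 0.426 = 0, so R* = 0.426/0.00318 = 134.
Set dR/dt = 0 with R > 0: 0.252 - 0.0488C = 0, so C* = 0.252/0.0488 = 5.16.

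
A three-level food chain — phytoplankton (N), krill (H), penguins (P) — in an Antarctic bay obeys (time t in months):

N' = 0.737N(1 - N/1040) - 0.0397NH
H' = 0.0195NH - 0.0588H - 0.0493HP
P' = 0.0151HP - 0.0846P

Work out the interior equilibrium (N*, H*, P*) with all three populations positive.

From dP/dt = 0: 0.0151H* = 0.0846, so H* = 5.6.
From dN/dt = 0: 0.737(1 - N*/1040) = 0.0397·5.6, giving N* = 1040·(1 - 0.302) = 726.
From dH/dt = 0: 0.0195·726 - 0.0588 = 0.0493P*, so P* = 14.1/0.0493 = 286.

N* ≈ 726, H* ≈ 5.6, P* ≈ 286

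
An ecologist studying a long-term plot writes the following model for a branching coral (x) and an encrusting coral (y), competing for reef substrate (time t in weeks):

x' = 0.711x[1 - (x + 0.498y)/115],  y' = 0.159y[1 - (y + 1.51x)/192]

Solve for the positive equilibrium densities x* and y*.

Setting both brackets to zero gives the nullclines x + 0.498y = 115 and 1.51x + y = 192.
Substituting y = 192 - 1.51x into the first: x(1 - 0.498·1.51) = 115 - 0.498·192.
So x* = 19.4/0.248 = 78.2, and then y* = 192 - 1.51·78.2 = 74.

x* ≈ 78.2, y* ≈ 74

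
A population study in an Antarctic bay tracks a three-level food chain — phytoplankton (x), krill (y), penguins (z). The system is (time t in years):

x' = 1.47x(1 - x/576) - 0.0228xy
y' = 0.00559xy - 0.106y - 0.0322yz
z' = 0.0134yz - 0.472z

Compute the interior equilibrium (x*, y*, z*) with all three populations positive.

From dz/dt = 0: 0.0134y* = 0.472, so y* = 35.2.
From dx/dt = 0: 1.47(1 - x*/576) = 0.0228·35.2, giving x* = 576·(1 - 0.546) = 261.
From dy/dt = 0: 0.00559·261 - 0.106 = 0.0322z*, so z* = 1.35/0.0322 = 42.1.

x* ≈ 261, y* ≈ 35.2, z* ≈ 42.1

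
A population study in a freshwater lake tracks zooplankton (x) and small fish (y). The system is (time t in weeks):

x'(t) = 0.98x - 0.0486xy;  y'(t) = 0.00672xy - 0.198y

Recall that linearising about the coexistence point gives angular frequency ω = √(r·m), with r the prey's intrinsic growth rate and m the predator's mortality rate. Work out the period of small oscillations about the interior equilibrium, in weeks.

Here r = 0.98 and m = 0.198, so r·m = 0.194.
ω = √0.194 = 0.44 per week, hence T = 2π/ω ≈ 14.3 weeks.

T ≈ 14.3 weeks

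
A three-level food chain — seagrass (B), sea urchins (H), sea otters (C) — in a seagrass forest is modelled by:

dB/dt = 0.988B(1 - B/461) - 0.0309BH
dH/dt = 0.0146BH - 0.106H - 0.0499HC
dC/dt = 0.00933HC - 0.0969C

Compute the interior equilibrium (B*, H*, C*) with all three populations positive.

B* ≈ 311, H* ≈ 10.4, C* ≈ 88.9

From dC/dt = 0: 0.00933H* = 0.0969, so H* = 10.4.
From dB/dt = 0: 0.988(1 - B*/461) = 0.0309·10.4, giving B* = 461·(1 - 0.325) = 311.
From dH/dt = 0: 0.0146·311 - 0.106 = 0.0499C*, so C* = 4.44/0.0499 = 88.9.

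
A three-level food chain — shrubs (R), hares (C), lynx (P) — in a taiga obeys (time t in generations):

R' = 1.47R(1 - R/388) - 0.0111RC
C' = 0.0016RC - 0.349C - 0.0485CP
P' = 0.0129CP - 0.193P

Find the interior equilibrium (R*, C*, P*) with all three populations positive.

From dP/dt = 0: 0.0129C* = 0.193, so C* = 15.
From dR/dt = 0: 1.47(1 - R*/388) = 0.0111·15, giving R* = 388·(1 - 0.113) = 344.
From dC/dt = 0: 0.0016·344 - 0.349 = 0.0485P*, so P* = 0.202/0.0485 = 4.16.

R* ≈ 344, C* ≈ 15, P* ≈ 4.16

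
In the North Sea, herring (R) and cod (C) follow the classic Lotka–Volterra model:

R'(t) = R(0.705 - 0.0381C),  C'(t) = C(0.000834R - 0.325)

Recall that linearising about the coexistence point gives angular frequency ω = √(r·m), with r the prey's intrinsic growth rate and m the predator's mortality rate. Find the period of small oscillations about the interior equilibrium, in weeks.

T ≈ 13.1 weeks

Here r = 0.705 and m = 0.325, so r·m = 0.229.
ω = √0.229 = 0.479 per week, hence T = 2π/ω ≈ 13.1 weeks.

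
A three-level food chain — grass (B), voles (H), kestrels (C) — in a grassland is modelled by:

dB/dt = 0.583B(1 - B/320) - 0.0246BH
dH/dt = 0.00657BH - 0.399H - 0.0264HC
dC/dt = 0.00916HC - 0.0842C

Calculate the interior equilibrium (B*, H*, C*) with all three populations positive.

B* ≈ 196, H* ≈ 9.19, C* ≈ 33.6

From dC/dt = 0: 0.00916H* = 0.0842, so H* = 9.19.
From dB/dt = 0: 0.583(1 - B*/320) = 0.0246·9.19, giving B* = 320·(1 - 0.388) = 196.
From dH/dt = 0: 0.00657·196 - 0.399 = 0.0264C*, so C* = 0.888/0.0264 = 33.6.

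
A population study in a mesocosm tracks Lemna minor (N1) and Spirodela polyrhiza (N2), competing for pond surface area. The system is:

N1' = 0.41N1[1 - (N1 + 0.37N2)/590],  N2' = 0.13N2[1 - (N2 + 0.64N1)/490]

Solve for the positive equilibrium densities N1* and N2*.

N1* ≈ 536, N2* ≈ 147

Setting both brackets to zero gives the nullclines N1 + 0.37N2 = 590 and 0.64N1 + N2 = 490.
Substituting N2 = 490 - 0.64N1 into the first: N1(1 - 0.37·0.64) = 590 - 0.37·490.
So N1* = 409/0.763 = 536, and then N2* = 490 - 0.64·536 = 147.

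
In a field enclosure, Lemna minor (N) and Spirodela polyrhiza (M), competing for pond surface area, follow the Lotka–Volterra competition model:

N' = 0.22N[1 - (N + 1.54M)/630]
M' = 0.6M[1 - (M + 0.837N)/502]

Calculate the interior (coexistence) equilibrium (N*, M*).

N* ≈ 495, M* ≈ 87.6

Setting both brackets to zero gives the nullclines N + 1.54M = 630 and 0.837N + M = 502.
Substituting M = 502 - 0.837N into the first: N(1 - 1.54·0.837) = 630 - 1.54·502.
So N* = -143/-0.289 = 495, and then M* = 502 - 0.837·495 = 87.6.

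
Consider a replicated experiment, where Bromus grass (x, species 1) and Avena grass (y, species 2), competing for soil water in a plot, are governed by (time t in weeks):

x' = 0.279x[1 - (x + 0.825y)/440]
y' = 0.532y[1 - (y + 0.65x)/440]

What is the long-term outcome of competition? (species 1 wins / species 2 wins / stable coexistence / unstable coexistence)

Compare the nullcline intercepts: K1/α12 = 440/0.825 = 533 > K2 = 440; K2/α21 = 440/0.65 = 677 > K1 = 440.
Since both inequalities hold, each species can invade when rare, so the interior equilibrium is stable.

stable coexistence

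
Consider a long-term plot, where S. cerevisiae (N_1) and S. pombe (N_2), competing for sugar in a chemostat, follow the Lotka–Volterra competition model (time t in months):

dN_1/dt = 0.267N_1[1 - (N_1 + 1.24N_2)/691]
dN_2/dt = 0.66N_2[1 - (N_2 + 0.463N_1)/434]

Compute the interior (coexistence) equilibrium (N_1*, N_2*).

Setting both brackets to zero gives the nullclines N_1 + 1.24N_2 = 691 and 0.463N_1 + N_2 = 434.
Substituting N_2 = 434 - 0.463N_1 into the first: N_1(1 - 1.24·0.463) = 691 - 1.24·434.
So N_1* = 153/0.426 = 359, and then N_2* = 434 - 0.463·359 = 268.

N_1* ≈ 359, N_2* ≈ 268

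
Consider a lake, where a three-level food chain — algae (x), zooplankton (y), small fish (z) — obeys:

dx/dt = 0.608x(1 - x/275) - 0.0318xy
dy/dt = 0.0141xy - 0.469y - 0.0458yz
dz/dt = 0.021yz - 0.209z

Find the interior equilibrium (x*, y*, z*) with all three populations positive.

From dz/dt = 0: 0.021y* = 0.209, so y* = 9.95.
From dx/dt = 0: 0.608(1 - x*/275) = 0.0318·9.95, giving x* = 275·(1 - 0.521) = 132.
From dy/dt = 0: 0.0141·132 - 0.469 = 0.0458z*, so z* = 1.39/0.0458 = 30.4.

x* ≈ 132, y* ≈ 9.95, z* ≈ 30.4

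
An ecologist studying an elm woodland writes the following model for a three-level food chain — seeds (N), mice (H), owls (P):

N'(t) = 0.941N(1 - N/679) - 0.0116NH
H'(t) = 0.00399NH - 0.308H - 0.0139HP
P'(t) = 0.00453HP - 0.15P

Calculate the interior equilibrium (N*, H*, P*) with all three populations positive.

From dP/dt = 0: 0.00453H* = 0.15, so H* = 33.1.
From dN/dt = 0: 0.941(1 - N*/679) = 0.0116·33.1, giving N* = 679·(1 - 0.408) = 402.
From dH/dt = 0: 0.00399·402 - 0.308 = 0.0139P*, so P* = 1.3/0.0139 = 93.2.

N* ≈ 402, H* ≈ 33.1, P* ≈ 93.2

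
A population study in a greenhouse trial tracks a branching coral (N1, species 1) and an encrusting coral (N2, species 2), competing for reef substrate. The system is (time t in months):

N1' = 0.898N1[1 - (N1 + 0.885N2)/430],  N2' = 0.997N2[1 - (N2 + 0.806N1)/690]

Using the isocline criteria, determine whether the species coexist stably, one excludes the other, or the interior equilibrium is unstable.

Compare the nullcline intercepts: K1/α12 = 430/0.885 = 486 < K2 = 690; K2/α21 = 690/0.806 = 856 > K1 = 430.
Since the inequalities point opposite ways, species 2 can invade but species 1 cannot.

species 2 excludes species 1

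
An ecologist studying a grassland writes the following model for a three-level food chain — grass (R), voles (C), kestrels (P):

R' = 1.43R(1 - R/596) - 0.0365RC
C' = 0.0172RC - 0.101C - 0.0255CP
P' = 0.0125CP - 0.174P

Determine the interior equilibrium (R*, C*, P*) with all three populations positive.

From dP/dt = 0: 0.0125C* = 0.174, so C* = 13.9.
From dR/dt = 0: 1.43(1 - R*/596) = 0.0365·13.9, giving R* = 596·(1 - 0.355) = 384.
From dC/dt = 0: 0.0172·384 - 0.101 = 0.0255P*, so P* = 6.51/0.0255 = 255.

R* ≈ 384, C* ≈ 13.9, P* ≈ 255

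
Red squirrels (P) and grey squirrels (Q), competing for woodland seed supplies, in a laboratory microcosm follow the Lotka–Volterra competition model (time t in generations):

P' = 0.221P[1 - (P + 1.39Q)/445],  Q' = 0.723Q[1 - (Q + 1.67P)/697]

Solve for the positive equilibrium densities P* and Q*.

Setting both brackets to zero gives the nullclines P + 1.39Q = 445 and 1.67P + Q = 697.
Substituting Q = 697 - 1.67P into the first: P(1 - 1.39·1.67) = 445 - 1.39·697.
So P* = -524/-1.32 = 396, and then Q* = 697 - 1.67·396 = 34.9.

P* ≈ 396, Q* ≈ 34.9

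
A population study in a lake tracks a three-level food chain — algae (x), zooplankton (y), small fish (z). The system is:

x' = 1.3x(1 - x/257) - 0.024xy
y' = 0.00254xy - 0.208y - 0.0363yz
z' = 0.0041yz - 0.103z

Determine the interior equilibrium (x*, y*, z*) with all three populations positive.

From dz/dt = 0: 0.0041y* = 0.103, so y* = 25.1.
From dx/dt = 0: 1.3(1 - x*/257) = 0.024·25.1, giving x* = 257·(1 - 0.464) = 138.
From dy/dt = 0: 0.00254·138 - 0.208 = 0.0363z*, so z* = 0.142/0.0363 = 3.91.

x* ≈ 138, y* ≈ 25.1, z* ≈ 3.91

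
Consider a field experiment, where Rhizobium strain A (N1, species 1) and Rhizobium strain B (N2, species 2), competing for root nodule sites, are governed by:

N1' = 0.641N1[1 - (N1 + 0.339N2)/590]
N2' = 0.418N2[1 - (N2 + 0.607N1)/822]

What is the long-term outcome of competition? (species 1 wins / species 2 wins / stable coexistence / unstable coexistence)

Compare the nullcline intercepts: K1/α12 = 590/0.339 = 1740 > K2 = 822; K2/α21 = 822/0.607 = 1350 > K1 = 590.
Since both inequalities hold, each species can invade when rare, so the interior equilibrium is stable.

stable coexistence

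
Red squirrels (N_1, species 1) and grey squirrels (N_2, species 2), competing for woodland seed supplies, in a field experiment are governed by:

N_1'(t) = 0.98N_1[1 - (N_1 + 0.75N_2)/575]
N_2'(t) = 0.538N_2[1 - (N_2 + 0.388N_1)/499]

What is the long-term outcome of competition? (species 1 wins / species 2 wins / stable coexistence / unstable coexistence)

Compare the nullcline intercepts: K1/α12 = 575/0.75 = 767 > K2 = 499; K2/α21 = 499/0.388 = 1290 > K1 = 575.
Since both inequalities hold, each species can invade when rare, so the interior equilibrium is stable.

stable coexistence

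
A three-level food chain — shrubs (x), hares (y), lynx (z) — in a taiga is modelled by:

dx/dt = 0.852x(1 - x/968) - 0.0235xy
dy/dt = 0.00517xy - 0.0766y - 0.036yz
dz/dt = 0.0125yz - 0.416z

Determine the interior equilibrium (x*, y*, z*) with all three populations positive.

x* ≈ 79.4, y* ≈ 33.3, z* ≈ 9.28

From dz/dt = 0: 0.0125y* = 0.416, so y* = 33.3.
From dx/dt = 0: 0.852(1 - x*/968) = 0.0235·33.3, giving x* = 968·(1 - 0.918) = 79.4.
From dy/dt = 0: 0.00517·79.4 - 0.0766 = 0.036z*, so z* = 0.334/0.036 = 9.28.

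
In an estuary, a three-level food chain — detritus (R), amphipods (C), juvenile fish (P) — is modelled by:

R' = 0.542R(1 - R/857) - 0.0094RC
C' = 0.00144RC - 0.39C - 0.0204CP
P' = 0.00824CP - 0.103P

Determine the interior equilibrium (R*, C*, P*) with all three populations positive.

R* ≈ 671, C* ≈ 12.5, P* ≈ 28.3

From dP/dt = 0: 0.00824C* = 0.103, so C* = 12.5.
From dR/dt = 0: 0.542(1 - R*/857) = 0.0094·12.5, giving R* = 857·(1 - 0.217) = 671.
From dC/dt = 0: 0.00144·671 - 0.39 = 0.0204P*, so P* = 0.577/0.0204 = 28.3.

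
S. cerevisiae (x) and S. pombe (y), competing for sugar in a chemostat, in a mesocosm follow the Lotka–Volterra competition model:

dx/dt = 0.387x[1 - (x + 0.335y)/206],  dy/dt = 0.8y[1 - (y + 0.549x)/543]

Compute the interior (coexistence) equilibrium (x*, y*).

x* ≈ 29.5, y* ≈ 527

Setting both brackets to zero gives the nullclines x + 0.335y = 206 and 0.549x + y = 543.
Substituting y = 543 - 0.549x into the first: x(1 - 0.335·0.549) = 206 - 0.335·543.
So x* = 24.1/0.816 = 29.5, and then y* = 543 - 0.549·29.5 = 527.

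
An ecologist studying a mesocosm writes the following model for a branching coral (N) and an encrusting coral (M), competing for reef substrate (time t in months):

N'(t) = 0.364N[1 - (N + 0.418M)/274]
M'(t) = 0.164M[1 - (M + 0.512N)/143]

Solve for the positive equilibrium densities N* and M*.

N* ≈ 273, M* ≈ 3.45

Setting both brackets to zero gives the nullclines N + 0.418M = 274 and 0.512N + M = 143.
Substituting M = 143 - 0.512N into the first: N(1 - 0.418·0.512) = 274 - 0.418·143.
So N* = 214/0.786 = 273, and then M* = 143 - 0.512·273 = 3.45.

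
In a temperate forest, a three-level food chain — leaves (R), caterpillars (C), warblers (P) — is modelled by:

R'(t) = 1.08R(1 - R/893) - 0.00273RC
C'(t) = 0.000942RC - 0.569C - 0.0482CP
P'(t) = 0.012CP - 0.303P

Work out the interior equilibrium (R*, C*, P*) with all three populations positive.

R* ≈ 836, C* ≈ 25.2, P* ≈ 4.53

From dP/dt = 0: 0.012C* = 0.303, so C* = 25.2.
From dR/dt = 0: 1.08(1 - R*/893) = 0.00273·25.2, giving R* = 893·(1 - 0.0638) = 836.
From dC/dt = 0: 0.000942·836 - 0.569 = 0.0482P*, so P* = 0.219/0.0482 = 4.53.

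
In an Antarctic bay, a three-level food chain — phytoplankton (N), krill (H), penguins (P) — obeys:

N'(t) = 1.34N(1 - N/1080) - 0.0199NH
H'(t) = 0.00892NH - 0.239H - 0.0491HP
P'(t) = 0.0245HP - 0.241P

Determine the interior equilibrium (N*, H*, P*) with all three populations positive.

From dP/dt = 0: 0.0245H* = 0.241, so H* = 9.84.
From dN/dt = 0: 1.34(1 - N*/1080) = 0.0199·9.84, giving N* = 1080·(1 - 0.146) = 922.
From dH/dt = 0: 0.00892·922 - 0.239 = 0.0491P*, so P* = 7.99/0.0491 = 163.

N* ≈ 922, H* ≈ 9.84, P* ≈ 163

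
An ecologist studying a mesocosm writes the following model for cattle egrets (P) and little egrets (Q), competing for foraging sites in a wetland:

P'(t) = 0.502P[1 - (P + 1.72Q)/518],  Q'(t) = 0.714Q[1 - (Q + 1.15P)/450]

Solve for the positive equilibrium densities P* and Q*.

Setting both brackets to zero gives the nullclines P + 1.72Q = 518 and 1.15P + Q = 450.
Substituting Q = 450 - 1.15P into the first: P(1 - 1.72·1.15) = 518 - 1.72·450.
So P* = -256/-0.978 = 262, and then Q* = 450 - 1.15·262 = 149.

P* ≈ 262, Q* ≈ 149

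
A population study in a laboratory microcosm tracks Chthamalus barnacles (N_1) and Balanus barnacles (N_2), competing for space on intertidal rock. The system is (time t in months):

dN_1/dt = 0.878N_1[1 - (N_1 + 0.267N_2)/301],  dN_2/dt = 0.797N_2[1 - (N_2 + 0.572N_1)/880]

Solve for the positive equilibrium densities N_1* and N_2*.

Setting both brackets to zero gives the nullclines N_1 + 0.267N_2 = 301 and 0.572N_1 + N_2 = 880.
Substituting N_2 = 880 - 0.572N_1 into the first: N_1(1 - 0.267·0.572) = 301 - 0.267·880.
So N_1* = 66/0.847 = 77.9, and then N_2* = 880 - 0.572·77.9 = 835.

N_1* ≈ 77.9, N_2* ≈ 835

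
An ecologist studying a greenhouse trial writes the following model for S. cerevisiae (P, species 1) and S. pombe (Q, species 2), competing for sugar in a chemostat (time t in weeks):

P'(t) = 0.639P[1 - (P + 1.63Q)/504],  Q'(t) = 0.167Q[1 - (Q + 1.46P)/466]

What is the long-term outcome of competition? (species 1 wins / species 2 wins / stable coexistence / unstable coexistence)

Compare the nullcline intercepts: K1/α12 = 504/1.63 = 309 < K2 = 466; K2/α21 = 466/1.46 = 319 < K1 = 504.
Since both are reversed, neither can invade when rare; the interior point is a saddle.

unstable coexistence (outcome depends on initial conditions)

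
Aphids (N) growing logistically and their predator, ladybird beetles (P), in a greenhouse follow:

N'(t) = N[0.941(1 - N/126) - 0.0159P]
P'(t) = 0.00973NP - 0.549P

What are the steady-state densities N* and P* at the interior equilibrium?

From dP/dt = 0 with P > 0: 0.00973N* = 0.549, so N* = 56.4.
Substitute into dN/dt = 0: 0.941(1 - 56.4/126) = 0.0159P*.
The bracket is 0.552, giving P* = 0.52/0.0159 = 32.7.

N* ≈ 56.4, P* ≈ 32.7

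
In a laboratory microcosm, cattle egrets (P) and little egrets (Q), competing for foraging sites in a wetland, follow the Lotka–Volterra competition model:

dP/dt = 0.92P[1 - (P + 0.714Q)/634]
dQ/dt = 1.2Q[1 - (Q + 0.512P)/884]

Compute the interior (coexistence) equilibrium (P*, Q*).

P* ≈ 4.45, Q* ≈ 882

Setting both brackets to zero gives the nullclines P + 0.714Q = 634 and 0.512P + Q = 884.
Substituting Q = 884 - 0.512P into the first: P(1 - 0.714·0.512) = 634 - 0.714·884.
So P* = 2.82/0.634 = 4.45, and then Q* = 884 - 0.512·4.45 = 882.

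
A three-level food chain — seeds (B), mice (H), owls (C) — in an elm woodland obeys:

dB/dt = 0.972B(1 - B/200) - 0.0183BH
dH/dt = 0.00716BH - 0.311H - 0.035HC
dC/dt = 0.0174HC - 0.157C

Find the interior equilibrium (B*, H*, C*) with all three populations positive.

B* ≈ 166, H* ≈ 9.02, C* ≈ 25.1

From dC/dt = 0: 0.0174H* = 0.157, so H* = 9.02.
From dB/dt = 0: 0.972(1 - B*/200) = 0.0183·9.02, giving B* = 200·(1 - 0.17) = 166.
From dH/dt = 0: 0.00716·166 - 0.311 = 0.035C*, so C* = 0.878/0.035 = 25.1.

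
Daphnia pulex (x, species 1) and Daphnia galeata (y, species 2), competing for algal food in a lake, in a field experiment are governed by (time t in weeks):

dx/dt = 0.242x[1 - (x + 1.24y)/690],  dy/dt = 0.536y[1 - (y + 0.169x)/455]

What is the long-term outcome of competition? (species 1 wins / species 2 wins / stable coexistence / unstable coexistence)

Compare the nullcline intercepts: K1/α12 = 690/1.24 = 556 > K2 = 455; K2/α21 = 455/0.169 = 2690 > K1 = 690.
Since both inequalities hold, each species can invade when rare, so the interior equilibrium is stable.

stable coexistence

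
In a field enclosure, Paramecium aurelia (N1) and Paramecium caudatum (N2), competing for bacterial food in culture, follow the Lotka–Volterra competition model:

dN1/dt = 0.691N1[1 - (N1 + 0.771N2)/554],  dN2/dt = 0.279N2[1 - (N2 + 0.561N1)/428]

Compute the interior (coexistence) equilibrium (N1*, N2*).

Setting both brackets to zero gives the nullclines N1 + 0.771N2 = 554 and 0.561N1 + N2 = 428.
Substituting N2 = 428 - 0.561N1 into the first: N1(1 - 0.771·0.561) = 554 - 0.771·428.
So N1* = 224/0.567 = 395, and then N2* = 428 - 0.561·395 = 207.

N1* ≈ 395, N2* ≈ 207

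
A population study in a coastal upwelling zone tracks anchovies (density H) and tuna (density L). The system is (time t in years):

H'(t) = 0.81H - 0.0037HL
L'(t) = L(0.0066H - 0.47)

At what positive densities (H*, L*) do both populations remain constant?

H* ≈ 71.2, L* ≈ 219

Set dL/dt = 0 with L > 0: 0.0066H - 0.47 = 0, so H* = 0.47/0.0066 = 71.2.
Set dH/dt = 0 with H > 0: 0.81 - 0.0037L = 0, so L* = 0.81/0.0037 = 219.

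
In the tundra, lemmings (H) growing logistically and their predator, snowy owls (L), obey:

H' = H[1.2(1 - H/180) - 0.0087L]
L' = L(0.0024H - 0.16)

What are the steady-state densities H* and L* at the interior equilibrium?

From dL/dt = 0 with L > 0: 0.0024H* = 0.16, so H* = 66.7.
Substitute into dH/dt = 0: 1.2(1 - 66.7/180) = 0.0087L*.
The bracket is 0.63, giving L* = 0.756/0.0087 = 86.8.

H* ≈ 66.7, L* ≈ 86.8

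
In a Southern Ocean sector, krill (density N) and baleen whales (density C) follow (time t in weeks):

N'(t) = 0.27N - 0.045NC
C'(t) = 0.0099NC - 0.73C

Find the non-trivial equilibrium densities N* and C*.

Set dC/dt = 0 with C > 0: 0.0099N - 0.73 = 0, so N* = 0.73/0.0099 = 73.7.
Set dN/dt = 0 with N > 0: 0.27 - 0.045C = 0, so C* = 0.27/0.045 = 6.

N* ≈ 73.7, C* ≈ 6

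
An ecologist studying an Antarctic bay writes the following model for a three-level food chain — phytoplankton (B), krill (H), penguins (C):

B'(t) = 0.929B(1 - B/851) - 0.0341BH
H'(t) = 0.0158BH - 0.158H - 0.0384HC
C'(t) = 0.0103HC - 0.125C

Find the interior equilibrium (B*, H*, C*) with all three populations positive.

B* ≈ 472, H* ≈ 12.1, C* ≈ 190

From dC/dt = 0: 0.0103H* = 0.125, so H* = 12.1.
From dB/dt = 0: 0.929(1 - B*/851) = 0.0341·12.1, giving B* = 851·(1 - 0.445) = 472.
From dH/dt = 0: 0.0158·472 - 0.158 = 0.0384C*, so C* = 7.3/0.0384 = 190.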